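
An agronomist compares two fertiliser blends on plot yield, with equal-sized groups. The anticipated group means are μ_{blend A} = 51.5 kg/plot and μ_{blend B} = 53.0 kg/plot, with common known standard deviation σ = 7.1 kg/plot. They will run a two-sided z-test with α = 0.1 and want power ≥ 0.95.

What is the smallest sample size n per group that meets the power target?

Standardized effect: d = |μ_{blend A} − μ_{blend B}| / σ = |51.5 − 53.0| / 7.1 = 0.2113
Set Φ(δ − 1.645) = 0.95; then δ − 1.645 = Φ⁻¹(0.95) = 1.645, giving δ = 3.290.
(For δ > 0 the lower-tail rejection region contributes negligibly to power, so the one-term inversion is standard.)
δ = d·√(n/2) ⇒ n = 2(δ/d)² = 2 × (3.290 / 0.2113)² = 484.93.
Round up to the next whole unit.

n = 485 per group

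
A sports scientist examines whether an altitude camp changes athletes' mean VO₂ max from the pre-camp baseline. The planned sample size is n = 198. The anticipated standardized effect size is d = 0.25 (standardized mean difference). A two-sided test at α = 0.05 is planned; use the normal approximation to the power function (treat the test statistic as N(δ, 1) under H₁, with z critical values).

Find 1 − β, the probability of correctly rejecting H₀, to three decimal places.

Power ≈ 0.940

Noncentrality parameter: δ = d·√n = 0.25 × √198 = 3.5178
Critical value for a two-sided test at α = 0.05: z_{α/2} = 1.960.
Power = Φ(δ − 1.960) + Φ(−δ − 1.960) = Φ(1.558) + Φ(-5.478) = 0.9404 + 0.0000 = 0.9404.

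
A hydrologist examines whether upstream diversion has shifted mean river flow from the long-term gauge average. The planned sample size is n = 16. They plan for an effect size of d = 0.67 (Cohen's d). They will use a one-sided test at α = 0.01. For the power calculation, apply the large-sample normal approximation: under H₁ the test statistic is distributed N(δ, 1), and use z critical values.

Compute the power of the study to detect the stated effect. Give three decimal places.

Noncentrality parameter: λ = d·√n = 0.67 × √16 = 2.6800
One-sided α = 0.01 → critical value z_{0.01} = 2.326.
Power = P(Z > 2.326 − λ) = Φ(0.354) = 0.6382.

Power ≈ 0.638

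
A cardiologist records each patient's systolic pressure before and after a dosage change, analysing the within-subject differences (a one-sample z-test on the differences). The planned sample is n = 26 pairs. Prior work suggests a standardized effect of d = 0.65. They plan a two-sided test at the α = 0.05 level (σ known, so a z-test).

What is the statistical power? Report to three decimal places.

Noncentrality parameter: λ = d·√n = 0.65 × √26 = 3.3144
Two-sided α = 0.05 → critical value z_{0.025} = 1.960.
Power = Φ(λ − 1.960) + Φ(−λ − 1.960) = Φ(1.354) + Φ(-5.274) = 0.9122 + 0.0000 = 0.9122.

Power ≈ 0.912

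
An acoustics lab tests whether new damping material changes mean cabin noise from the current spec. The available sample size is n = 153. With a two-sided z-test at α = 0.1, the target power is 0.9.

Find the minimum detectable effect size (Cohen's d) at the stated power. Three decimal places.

Need Φ(δ − 1.645) = 0.9, so δ = 1.645 + 1.282 = 2.926.
(Lower-tail contribution to power is negligible for δ > 0.)
δ = d·√n ⇒ d = δ/√n = 2.926/√153 = 0.2366.

d ≈ 0.237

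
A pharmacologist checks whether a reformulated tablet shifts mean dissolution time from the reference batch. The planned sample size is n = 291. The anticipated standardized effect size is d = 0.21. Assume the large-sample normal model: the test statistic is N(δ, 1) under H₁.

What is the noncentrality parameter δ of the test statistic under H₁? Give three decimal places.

δ ≈ 3.582

δ = d·√n = 0.21 × √291 = 3.5823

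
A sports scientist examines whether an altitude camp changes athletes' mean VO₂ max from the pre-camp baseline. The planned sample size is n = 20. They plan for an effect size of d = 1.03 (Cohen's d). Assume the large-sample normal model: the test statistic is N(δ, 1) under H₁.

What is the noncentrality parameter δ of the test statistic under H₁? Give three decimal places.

δ ≈ 4.606

δ = d·√n = 1.03 × √20 = 4.6063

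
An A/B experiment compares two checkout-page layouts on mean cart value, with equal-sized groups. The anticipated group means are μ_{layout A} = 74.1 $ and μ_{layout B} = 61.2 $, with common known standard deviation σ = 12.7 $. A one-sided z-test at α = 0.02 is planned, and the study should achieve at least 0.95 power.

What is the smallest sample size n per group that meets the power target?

Standardized effect: d = |μ_{layout A} − μ_{layout B}| / σ = |74.1 − 61.2| / 12.7 = 1.0157
Set Φ(δ − 2.054) = 0.95; then δ − 2.054 = Φ⁻¹(0.95) = 1.645, giving δ = 3.699.
δ = d·√(n/2) ⇒ n = 2(δ/d)² = 2 × (3.699 / 1.0157)² = 26.52.
Rounding up, n = 27 per group.

n = 27 per group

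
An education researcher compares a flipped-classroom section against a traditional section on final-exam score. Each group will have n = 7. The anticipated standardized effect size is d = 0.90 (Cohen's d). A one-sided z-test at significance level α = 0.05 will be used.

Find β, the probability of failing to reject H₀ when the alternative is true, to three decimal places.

Noncentrality parameter: δ = d·√(n/2) = 0.90 × √(7/2) = 1.6837
One-sided α = 0.05 → critical value z_{0.05} = 1.645.
Power = Φ(δ − 1.645) = Φ(0.039) = 0.5155.
Type II error: β = 1 − power = 1 − 0.5155 = 0.4845.

β ≈ 0.484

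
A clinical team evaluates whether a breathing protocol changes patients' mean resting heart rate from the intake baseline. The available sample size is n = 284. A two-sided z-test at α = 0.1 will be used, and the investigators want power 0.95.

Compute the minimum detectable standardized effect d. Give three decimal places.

d ≈ 0.195

Need Φ(δ − 1.645) = 0.95, so δ = 1.645 + 1.645 = 3.290.
(Lower-tail contribution to power is negligible for δ > 0.)
δ = d·√n ⇒ d = δ/√n = 3.290/√284 = 0.1952.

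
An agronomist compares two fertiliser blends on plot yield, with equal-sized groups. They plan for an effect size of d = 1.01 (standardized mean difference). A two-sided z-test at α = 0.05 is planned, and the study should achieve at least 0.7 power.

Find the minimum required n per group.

Set Φ(δ − 1.960) = 0.7; then δ − 1.960 = Φ⁻¹(0.7) = 0.524, giving δ = 2.484.
(Ignoring the negligible lower-tail rejection probability gives the usual closed-form inversion.)
δ = d·√(n/2) ⇒ n = 2(δ/d)² = 2 × (2.484 / 1.01)² = 12.10.
Round up to the next whole unit.

n = 13 per group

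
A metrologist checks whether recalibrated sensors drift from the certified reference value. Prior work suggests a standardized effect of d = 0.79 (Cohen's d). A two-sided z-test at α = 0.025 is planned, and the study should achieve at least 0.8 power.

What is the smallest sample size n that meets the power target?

n = 16

For power 0.8 need Φ(δ − z_{0.0125}) = 0.8, so δ = z_{0.0125} + z_{0.20} = 2.241 + 0.842 = 3.083.
(Ignoring the negligible lower-tail rejection probability gives the usual closed-form inversion.)
δ = d·√n ⇒ n = (δ/d)² = (3.083 / 0.79)² = 15.23.
Rounding up, n = 16.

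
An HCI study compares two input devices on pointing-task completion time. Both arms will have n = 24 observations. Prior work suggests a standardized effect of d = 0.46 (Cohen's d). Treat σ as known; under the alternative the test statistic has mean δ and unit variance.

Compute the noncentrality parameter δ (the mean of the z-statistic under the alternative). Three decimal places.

The noncentrality parameter scales effect size by the design's sample-size factor: δ = d·√(n/2) = 0.46 × √(24/2) = 1.5935

δ ≈ 1.593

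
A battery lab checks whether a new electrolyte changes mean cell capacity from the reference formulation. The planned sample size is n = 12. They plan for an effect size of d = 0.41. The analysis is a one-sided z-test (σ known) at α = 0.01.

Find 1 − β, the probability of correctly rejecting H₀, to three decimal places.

Noncentrality parameter: λ = d·√n = 0.41 × √12 = 1.4203
Critical value for a one-sided test at α = 0.01: z_α = 2.326.
Power = P(Z > 2.326 − λ) = Φ(-0.906) = 0.1825.

Power ≈ 0.182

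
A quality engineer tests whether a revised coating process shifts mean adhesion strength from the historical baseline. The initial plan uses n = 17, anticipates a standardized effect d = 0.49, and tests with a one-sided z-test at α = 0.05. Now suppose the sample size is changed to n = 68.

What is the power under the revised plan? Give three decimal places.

Power ≈ 0.992

With n = 68: δ = d·√n = 0.49 × √68 = 4.0406. Critical value z_{0.05} = 1.645.
Revised power = P(Z > 1.645 − δ) = Φ(2.396) = 0.9917.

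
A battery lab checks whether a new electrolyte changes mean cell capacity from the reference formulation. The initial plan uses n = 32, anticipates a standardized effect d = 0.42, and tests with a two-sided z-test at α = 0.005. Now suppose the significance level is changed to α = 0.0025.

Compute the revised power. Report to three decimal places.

δ = d·√n = 0.42 × √32 = 2.3759 (unchanged). New critical value: z_{0.0013} = 3.023.
Revised power = Φ(δ − 3.023) + Φ(−δ − 3.023) = Φ(-0.647) + Φ(-5.399) = 0.2587 + 0.0000 = 0.2587.

Power ≈ 0.259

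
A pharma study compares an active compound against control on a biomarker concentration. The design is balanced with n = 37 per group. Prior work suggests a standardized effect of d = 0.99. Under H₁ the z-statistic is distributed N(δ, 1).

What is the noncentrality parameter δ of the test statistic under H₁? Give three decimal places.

δ ≈ 4.258

δ = d·√(n/2) = 0.99 × √(37/2) = 4.2582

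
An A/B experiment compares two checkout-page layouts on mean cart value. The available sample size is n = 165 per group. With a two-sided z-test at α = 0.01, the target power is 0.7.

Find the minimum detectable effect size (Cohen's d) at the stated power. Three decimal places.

Need Φ(δ − 2.576) = 0.7, so δ = 2.576 + 0.524 = 3.100.
(Lower-tail contribution to power is negligible for δ > 0.)
δ = d·√(n/2) ⇒ d = δ/√(n/2) = 3.100/√(165/2) = 0.3413.

d ≈ 0.341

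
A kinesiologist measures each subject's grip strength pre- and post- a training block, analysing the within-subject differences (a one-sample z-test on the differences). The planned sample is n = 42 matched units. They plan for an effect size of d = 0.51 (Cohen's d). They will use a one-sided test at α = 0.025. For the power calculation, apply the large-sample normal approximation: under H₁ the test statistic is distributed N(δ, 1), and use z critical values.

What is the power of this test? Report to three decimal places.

Noncentrality parameter: λ = d·√n = 0.51 × √42 = 3.3052
Critical value for a one-sided test at α = 0.025: z_α = 1.960.
Power = P(Z > 1.960 − λ) = Φ(1.345) = 0.9107.

Power ≈ 0.911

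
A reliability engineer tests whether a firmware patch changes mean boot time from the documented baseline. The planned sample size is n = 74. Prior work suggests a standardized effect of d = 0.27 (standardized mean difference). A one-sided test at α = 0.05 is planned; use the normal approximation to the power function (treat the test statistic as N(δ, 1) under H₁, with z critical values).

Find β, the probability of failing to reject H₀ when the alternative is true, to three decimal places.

Noncentrality parameter: δ = d·√n = 0.27 × √74 = 2.3226
Critical value for a one-sided test at α = 0.05: z_α = 1.645.
Power = P(Z > 1.645 − δ) = Φ(0.678) = 0.7510.
Type II error: β = 1 − power = 1 − 0.7510 = 0.2490.

β ≈ 0.249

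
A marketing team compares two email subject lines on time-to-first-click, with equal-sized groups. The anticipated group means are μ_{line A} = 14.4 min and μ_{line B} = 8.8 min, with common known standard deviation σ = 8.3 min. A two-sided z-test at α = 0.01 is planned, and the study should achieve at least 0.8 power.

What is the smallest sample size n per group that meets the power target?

n = 52 per group

Standardized effect: d = |μ_{line A} − μ_{line B}| / σ = |14.4 − 8.8| / 8.3 = 0.6747
Set Φ(δ − 2.576) = 0.8; then δ − 2.576 = Φ⁻¹(0.8) = 0.842, giving δ = 3.417.
(The Φ(−δ − z_{α/2}) term is vanishingly small for δ > 0 and is dropped in the standard sample-size formula.)
δ = d·√(n/2) ⇒ n = 2(δ/d)² = 2 × (3.417 / 0.6747)² = 51.31.
Rounding up, n = 52 per group.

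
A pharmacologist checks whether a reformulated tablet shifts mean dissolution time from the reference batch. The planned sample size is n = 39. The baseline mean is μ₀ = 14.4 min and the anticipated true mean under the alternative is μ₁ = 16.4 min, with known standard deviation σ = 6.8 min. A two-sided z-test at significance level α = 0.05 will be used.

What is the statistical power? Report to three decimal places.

Power ≈ 0.451

Standardized effect: d = |μ₁ − μ₀| / σ = |16.4 − 14.4| / 6.8 = 0.2941
Noncentrality parameter: δ = d·√n = 0.2941 × √39 = 1.8368
Critical value for a two-sided test at α = 0.05: z_{α/2} = 1.960.
Power = Φ(δ − 1.960) + Φ(−δ − 1.960) = Φ(-0.123) + Φ(-3.797) = 0.4510 + 0.0001 = 0.4510.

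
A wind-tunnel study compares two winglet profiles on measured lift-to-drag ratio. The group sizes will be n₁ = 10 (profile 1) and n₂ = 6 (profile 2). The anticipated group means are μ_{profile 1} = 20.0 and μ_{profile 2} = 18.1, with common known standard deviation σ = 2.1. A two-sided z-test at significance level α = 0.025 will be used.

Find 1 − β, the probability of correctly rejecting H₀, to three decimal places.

Power ≈ 0.312

Standardized effect: d = |μ_{profile 1} − μ_{profile 2}| / σ = |20.0 − 18.1| / 2.1 = 0.9048
Noncentrality parameter: δ = d / √(1/n₁ + 1/n₂) = 0.9048 / √(1/10 + 1/6) = 1.7521
Critical value for a two-sided test at α = 0.025: z_{α/2} = 2.241.
Power = Φ(δ − 2.241) + Φ(−δ − 2.241) = Φ(-0.489) + Φ(-3.993) = 0.3123 + 0.0000 = 0.3123.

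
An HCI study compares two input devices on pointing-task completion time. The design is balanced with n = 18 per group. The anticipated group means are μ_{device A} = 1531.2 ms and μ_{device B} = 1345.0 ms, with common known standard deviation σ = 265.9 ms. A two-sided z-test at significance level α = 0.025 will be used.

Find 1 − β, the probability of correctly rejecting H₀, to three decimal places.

Power ≈ 0.444

Standardized effect: d = |μ_{device A} − μ_{device B}| / σ = |1531.2 − 1345.0| / 265.9 = 0.7003
Noncentrality parameter: δ = d·√(n/2) = 0.7003 × √(18/2) = 2.1008
Critical value for a two-sided test at α = 0.025: z_{α/2} = 2.241.
Power = Φ(δ − 2.241) + Φ(−δ − 2.241) = Φ(-0.141) + Φ(-4.342) = 0.4441 + 0.0000 = 0.4441.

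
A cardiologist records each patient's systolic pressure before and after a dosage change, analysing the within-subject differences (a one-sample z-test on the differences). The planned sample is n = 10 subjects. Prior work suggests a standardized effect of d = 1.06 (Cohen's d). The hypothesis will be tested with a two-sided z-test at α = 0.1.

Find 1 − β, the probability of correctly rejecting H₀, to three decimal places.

Power ≈ 0.956

Noncentrality parameter: δ = d·√n = 1.06 × √10 = 3.3520
Two-sided α = 0.1 → critical value z_{0.05} = 1.645.
Power = Φ(δ − 1.645) + Φ(−δ − 1.645) = Φ(1.707) + Φ(-4.997) = 0.9561 + 0.0000 = 0.9561.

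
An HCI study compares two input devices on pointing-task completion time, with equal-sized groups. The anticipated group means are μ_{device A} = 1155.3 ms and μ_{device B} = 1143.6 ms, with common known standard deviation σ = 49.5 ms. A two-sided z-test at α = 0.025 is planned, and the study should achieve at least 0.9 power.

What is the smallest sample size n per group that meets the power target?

Standardized effect: d = |μ_{device A} − μ_{device B}| / σ = |1155.3 − 1143.6| / 49.5 = 0.2364
Set Φ(δ − 2.241) = 0.9; then δ − 2.241 = Φ⁻¹(0.9) = 1.282, giving δ = 3.523.
(For δ > 0 the lower-tail rejection region contributes negligibly to power, so the one-term inversion is standard.)
δ = d·√(n/2) ⇒ n = 2(δ/d)² = 2 × (3.523 / 0.2364)² = 444.31.
Rounding up, n = 445 per group.

n = 445 per group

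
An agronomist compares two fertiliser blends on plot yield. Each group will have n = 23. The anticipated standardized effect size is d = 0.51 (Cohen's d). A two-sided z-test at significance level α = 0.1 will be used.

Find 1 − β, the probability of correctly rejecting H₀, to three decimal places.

Noncentrality parameter: δ = d·√(n/2) = 0.51 × √(23/2) = 1.7295
Critical value for a two-sided test at α = 0.1: z_{α/2} = 1.645.
Power = Φ(δ − 1.645) + Φ(−δ − 1.645) = Φ(0.085) + Φ(-3.374) = 0.5337 + 0.0004 = 0.5341.

Power ≈ 0.534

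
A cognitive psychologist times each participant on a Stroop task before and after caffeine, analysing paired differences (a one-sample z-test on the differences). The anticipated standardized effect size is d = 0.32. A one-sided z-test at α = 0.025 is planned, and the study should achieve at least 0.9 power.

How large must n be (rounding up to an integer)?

Set Φ(δ − 1.960) = 0.9; then δ − 1.960 = Φ⁻¹(0.9) = 1.282, giving δ = 3.242.
δ = d·√n ⇒ n = (δ/d)² = (3.242 / 0.32)² = 102.61.
Round up to the next whole unit.

n = 103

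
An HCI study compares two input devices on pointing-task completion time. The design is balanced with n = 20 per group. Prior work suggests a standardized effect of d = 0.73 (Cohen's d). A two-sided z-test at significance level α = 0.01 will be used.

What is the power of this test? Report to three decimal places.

Power ≈ 0.395

Noncentrality parameter: λ = d·√(n/2) = 0.73 × √(20/2) = 2.3085
Two-sided α = 0.01 → critical value z_{0.005} = 2.576.
Power = Φ(λ − 2.576) + Φ(−λ − 2.576) = Φ(-0.267) + Φ(-4.884) = 0.3946 + 0.0000 = 0.3946.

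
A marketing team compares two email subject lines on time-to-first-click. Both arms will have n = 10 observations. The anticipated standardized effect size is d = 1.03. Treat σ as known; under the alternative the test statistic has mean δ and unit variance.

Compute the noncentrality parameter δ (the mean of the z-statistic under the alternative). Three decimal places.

δ ≈ 2.303

The noncentrality parameter scales effect size by the design's sample-size factor: δ = d·√(n/2) = 1.03 × √(10/2) = 2.3032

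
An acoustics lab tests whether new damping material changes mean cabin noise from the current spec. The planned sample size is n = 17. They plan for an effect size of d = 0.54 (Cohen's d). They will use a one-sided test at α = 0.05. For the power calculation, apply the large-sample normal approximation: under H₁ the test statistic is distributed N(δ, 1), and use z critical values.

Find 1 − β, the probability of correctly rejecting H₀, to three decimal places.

Noncentrality parameter: δ = d·√n = 0.54 × √17 = 2.2265
Critical value for a one-sided test at α = 0.05: z_α = 1.645.
Power = P(Z > 1.645 − δ) = Φ(0.582) = 0.7196.

Power ≈ 0.720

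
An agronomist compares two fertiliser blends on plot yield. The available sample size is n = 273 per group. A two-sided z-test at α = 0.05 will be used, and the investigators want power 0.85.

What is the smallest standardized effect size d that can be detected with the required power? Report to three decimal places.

Required noncentrality: δ = z_{0.025} + z_{0.15} = 1.960 + 1.036 = 2.996.
(Lower-tail contribution to power is negligible for δ > 0.)
δ = d·√(n/2) ⇒ d = δ/√(n/2) = 2.996/√(273/2) = 0.2565.

d ≈ 0.256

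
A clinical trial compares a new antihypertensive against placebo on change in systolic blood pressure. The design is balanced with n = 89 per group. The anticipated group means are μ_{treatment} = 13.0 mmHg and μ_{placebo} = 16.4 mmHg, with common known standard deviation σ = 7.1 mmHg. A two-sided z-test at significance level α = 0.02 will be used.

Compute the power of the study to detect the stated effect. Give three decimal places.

Standardized effect: d = |μ_{treatment} − μ_{placebo}| / σ = |13.0 − 16.4| / 7.1 = 0.4789
Noncentrality parameter: δ = d·√(n/2) = 0.4789 × √(89/2) = 3.1945
Critical value for a two-sided test at α = 0.02: z_{α/2} = 2.326.
Power = Φ(δ − 2.326) + Φ(−δ − 2.326) = Φ(0.868) + Φ(-5.521) = 0.8073 + 0.0000 = 0.8073.

Power ≈ 0.807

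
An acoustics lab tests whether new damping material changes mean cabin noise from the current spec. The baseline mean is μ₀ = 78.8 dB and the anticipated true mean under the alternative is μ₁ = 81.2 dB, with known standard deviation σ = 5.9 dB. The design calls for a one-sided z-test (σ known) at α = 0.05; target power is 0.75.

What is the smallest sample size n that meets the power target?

Standardized effect: d = |μ₁ − μ₀| / σ = |81.2 − 78.8| / 5.9 = 0.4068
For power 0.75 need Φ(δ − z_{0.05}) = 0.75, so δ = z_{0.05} + z_{0.25} = 1.645 + 0.674 = 2.319.
δ = d·√n ⇒ n = (δ/d)² = (2.319 / 0.4068)² = 32.51.
Round up to the next whole unit.

n = 33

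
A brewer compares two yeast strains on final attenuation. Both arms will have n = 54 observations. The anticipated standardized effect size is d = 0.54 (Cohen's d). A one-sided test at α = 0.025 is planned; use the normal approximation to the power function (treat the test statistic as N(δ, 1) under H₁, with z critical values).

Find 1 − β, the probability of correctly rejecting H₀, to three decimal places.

Power ≈ 0.801

Noncentrality parameter: δ = d·√(n/2) = 0.54 × √(54/2) = 2.8059
Critical value for a one-sided test at α = 0.025: z_α = 1.960.
Power = Φ(δ − 1.960) = Φ(0.846) = 0.8012.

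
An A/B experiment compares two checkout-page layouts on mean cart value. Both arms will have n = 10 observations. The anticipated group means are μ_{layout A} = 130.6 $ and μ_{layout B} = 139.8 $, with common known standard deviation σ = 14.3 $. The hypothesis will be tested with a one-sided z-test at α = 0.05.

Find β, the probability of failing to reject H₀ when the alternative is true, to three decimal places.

Standardized effect: d = |μ_{layout A} − μ_{layout B}| / σ = |130.6 − 139.8| / 14.3 = 0.6434
Noncentrality parameter: λ = d·√(n/2) = 0.6434 × √(10/2) = 1.4386
Critical value for a one-sided test at α = 0.05: z_α = 1.645.
Power = P(Z > 1.645 − λ) = Φ(-0.206) = 0.4183.
Type II error: β = 1 − power = 1 − 0.4183 = 0.5817.

β ≈ 0.582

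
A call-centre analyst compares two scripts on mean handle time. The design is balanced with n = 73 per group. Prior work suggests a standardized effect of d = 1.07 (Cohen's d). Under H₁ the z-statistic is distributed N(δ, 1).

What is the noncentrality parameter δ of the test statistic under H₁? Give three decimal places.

δ ≈ 6.464

The noncentrality parameter scales effect size by the design's sample-size factor: δ = d·√(n/2) = 1.07 × √(73/2) = 6.4644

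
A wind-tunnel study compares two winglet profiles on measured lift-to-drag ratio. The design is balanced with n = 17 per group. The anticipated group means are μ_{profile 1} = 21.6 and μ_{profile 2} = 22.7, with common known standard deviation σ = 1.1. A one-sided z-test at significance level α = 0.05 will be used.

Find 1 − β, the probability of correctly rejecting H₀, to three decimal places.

Standardized effect: d = |μ_{profile 1} − μ_{profile 2}| / σ = |21.6 − 22.7| / 1.1 = 1.0000
Noncentrality parameter: δ = d·√(n/2) = 1.0000 × √(17/2) = 2.9155
One-sided α = 0.05 → critical value z_{0.05} = 1.645.
Power = Φ(δ − 1.645) = Φ(1.271) = 0.8981.

Power ≈ 0.898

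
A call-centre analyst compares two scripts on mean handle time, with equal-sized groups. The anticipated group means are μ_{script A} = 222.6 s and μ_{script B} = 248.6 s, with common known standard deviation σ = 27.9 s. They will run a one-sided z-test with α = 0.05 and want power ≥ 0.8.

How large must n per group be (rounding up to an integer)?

n = 15 per group

Standardized effect: d = |μ_{script A} − μ_{script B}| / σ = |222.6 − 248.6| / 27.9 = 0.9319
For power 0.8 need Φ(δ − z_{0.05}) = 0.8, so δ = z_{0.05} + z_{0.20} = 1.645 + 0.842 = 2.486.
δ = d·√(n/2) ⇒ n = 2(δ/d)² = 2 × (2.486 / 0.9319)² = 14.24.
Rounding up, n = 15 per group.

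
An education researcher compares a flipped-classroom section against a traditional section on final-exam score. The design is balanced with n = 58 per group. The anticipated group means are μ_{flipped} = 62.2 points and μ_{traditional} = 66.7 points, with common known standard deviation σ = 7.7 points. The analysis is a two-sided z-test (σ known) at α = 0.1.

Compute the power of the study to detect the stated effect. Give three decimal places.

Power ≈ 0.933

Standardized effect: d = |μ_{flipped} − μ_{traditional}| / σ = |62.2 − 66.7| / 7.7 = 0.5844
Noncentrality parameter: δ = d·√(n/2) = 0.5844 × √(58/2) = 3.1472
Two-sided α = 0.1 → critical value z_{0.05} = 1.645.
Power = Φ(δ − 1.645) + Φ(−δ − 1.645) = Φ(1.502) + Φ(-4.792) = 0.9335 + 0.0000 = 0.9335.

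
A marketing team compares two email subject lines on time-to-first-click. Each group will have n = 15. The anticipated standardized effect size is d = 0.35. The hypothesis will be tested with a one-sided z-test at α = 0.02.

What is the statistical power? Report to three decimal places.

Noncentrality parameter: δ = d·√(n/2) = 0.35 × √(15/2) = 0.9585
Critical value for a one-sided test at α = 0.02: z_α = 2.054.
Power = P(Z > 2.054 − δ) = Φ(-1.095) = 0.1367.

Power ≈ 0.137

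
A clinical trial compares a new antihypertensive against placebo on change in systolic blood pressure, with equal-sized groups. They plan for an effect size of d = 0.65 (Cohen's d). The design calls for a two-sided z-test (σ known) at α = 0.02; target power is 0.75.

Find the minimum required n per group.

n = 43 per group

For power 0.75 need Φ(δ − z_{0.01}) = 0.75, so δ = z_{0.01} + z_{0.25} = 2.326 + 0.674 = 3.001.
(Ignoring the negligible lower-tail rejection probability gives the usual closed-form inversion.)
δ = d·√(n/2) ⇒ n = 2(δ/d)² = 2 × (3.001 / 0.65)² = 42.63.
Rounding up, n = 43 per group.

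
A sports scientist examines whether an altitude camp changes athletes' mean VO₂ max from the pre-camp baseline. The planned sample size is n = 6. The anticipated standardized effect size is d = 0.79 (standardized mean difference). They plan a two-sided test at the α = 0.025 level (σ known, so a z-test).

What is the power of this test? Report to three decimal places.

Noncentrality parameter: δ = d·√n = 0.79 × √6 = 1.9351
Critical value for a two-sided test at α = 0.025: z_{α/2} = 2.241.
Power = Φ(δ − 2.241) + Φ(−δ − 2.241) = Φ(-0.306) + Φ(-4.176) = 0.3797 + 0.0000 = 0.3797.

Power ≈ 0.380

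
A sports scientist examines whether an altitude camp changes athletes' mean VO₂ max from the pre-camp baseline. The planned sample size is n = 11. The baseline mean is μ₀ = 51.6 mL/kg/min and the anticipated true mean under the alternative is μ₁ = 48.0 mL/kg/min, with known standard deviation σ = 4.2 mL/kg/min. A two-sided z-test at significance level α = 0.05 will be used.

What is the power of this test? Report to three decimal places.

Power ≈ 0.811

Standardized effect: d = |μ₁ − μ₀| / σ = |48.0 − 51.6| / 4.2 = 0.8571
Noncentrality parameter: δ = d·√n = 0.8571 × √11 = 2.8428
Two-sided α = 0.05 → critical value z_{0.025} = 1.960.
Power = Φ(δ − 1.960) + Φ(−δ − 1.960) = Φ(0.883) + Φ(-4.803) = 0.8113 + 0.0000 = 0.8113.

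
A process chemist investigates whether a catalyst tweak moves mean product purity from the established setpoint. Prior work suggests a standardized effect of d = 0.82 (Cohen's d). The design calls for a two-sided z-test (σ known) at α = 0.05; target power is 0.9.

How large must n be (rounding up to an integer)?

For power 0.9 need Φ(δ − z_{0.025}) = 0.9, so δ = z_{0.025} + z_{0.10} = 1.960 + 1.282 = 3.242.
(The Φ(−δ − z_{α/2}) term is vanishingly small for δ > 0 and is dropped in the standard sample-size formula.)
δ = d·√n ⇒ n = (δ/d)² = (3.242 / 0.82)² = 15.63.
Rounding up, n = 16.

n = 16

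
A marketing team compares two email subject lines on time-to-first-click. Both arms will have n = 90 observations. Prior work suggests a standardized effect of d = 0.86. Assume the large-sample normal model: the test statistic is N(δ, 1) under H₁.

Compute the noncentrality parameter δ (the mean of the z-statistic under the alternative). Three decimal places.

δ ≈ 5.769

δ = d·√(n/2) = 0.86 × √(90/2) = 5.7691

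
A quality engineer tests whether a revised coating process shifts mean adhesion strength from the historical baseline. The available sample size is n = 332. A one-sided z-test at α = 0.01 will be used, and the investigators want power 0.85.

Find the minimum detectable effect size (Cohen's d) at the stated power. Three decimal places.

d ≈ 0.185

Need Φ(δ − 2.326) = 0.85, so δ = 2.326 + 1.036 = 3.363.
δ = d·√n ⇒ d = δ/√n = 3.363/√332 = 0.1846.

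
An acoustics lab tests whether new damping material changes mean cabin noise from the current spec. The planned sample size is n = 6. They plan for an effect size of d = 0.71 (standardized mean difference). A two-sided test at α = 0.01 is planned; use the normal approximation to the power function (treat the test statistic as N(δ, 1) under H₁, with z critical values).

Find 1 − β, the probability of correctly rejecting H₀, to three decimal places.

Power ≈ 0.201

Noncentrality parameter: δ = d·√n = 0.71 × √6 = 1.7391
Critical value for a two-sided test at α = 0.01: z_{α/2} = 2.576.
Power = Φ(δ − 2.576) + Φ(−δ − 2.576) = Φ(-0.837) + Φ(-4.315) = 0.2014 + 0.0000 = 0.2014.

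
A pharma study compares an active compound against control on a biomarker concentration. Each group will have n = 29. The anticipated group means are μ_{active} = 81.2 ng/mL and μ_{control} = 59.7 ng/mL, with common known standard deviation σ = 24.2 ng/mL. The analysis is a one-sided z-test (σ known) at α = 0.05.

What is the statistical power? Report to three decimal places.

Power ≈ 0.959

Standardized effect: d = |μ_{active} − μ_{control}| / σ = |81.2 − 59.7| / 24.2 = 0.8884
Noncentrality parameter: δ = d·√(n/2) = 0.8884 × √(29/2) = 3.3830
Critical value for a one-sided test at α = 0.05: z_α = 1.645.
Power = P(Z > 1.645 − δ) = Φ(1.738) = 0.9589.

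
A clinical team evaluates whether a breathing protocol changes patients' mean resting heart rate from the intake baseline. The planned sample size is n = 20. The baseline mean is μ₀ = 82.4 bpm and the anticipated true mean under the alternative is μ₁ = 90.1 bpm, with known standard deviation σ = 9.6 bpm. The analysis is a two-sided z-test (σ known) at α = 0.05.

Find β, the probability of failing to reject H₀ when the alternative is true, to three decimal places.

β ≈ 0.052

Standardized effect: d = |μ₁ − μ₀| / σ = |90.1 − 82.4| / 9.6 = 0.8021
Noncentrality parameter: δ = d·√n = 0.8021 × √20 = 3.5870
Two-sided α = 0.05 → critical value z_{0.025} = 1.960.
Power = Φ(δ − 1.960) + Φ(−δ − 1.960) = Φ(1.627) + Φ(-5.547) = 0.9481 + 0.0000 = 0.9481.
Type II error: β = 1 − power = 1 − 0.9481 = 0.0519.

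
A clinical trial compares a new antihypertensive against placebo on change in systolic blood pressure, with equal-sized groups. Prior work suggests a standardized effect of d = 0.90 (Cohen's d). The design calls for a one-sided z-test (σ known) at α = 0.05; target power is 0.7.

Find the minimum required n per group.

For power 0.7 need Φ(δ − z_{0.05}) = 0.7, so δ = z_{0.05} + z_{0.30} = 1.645 + 0.524 = 2.169.
δ = d·√(n/2) ⇒ n = 2(δ/d)² = 2 × (2.169 / 0.90)² = 11.62.
Rounding up, n = 12 per group.

n = 12 per group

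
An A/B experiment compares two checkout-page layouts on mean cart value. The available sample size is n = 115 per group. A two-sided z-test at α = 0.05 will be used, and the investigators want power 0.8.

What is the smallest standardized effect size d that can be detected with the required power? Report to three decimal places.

Required noncentrality: δ = z_{0.025} + z_{0.20} = 1.960 + 0.842 = 2.802.
(The second rejection-region term Φ(−δ − z_{α/2}) is negligible and dropped.)
δ = d·√(n/2) ⇒ d = δ/√(n/2) = 2.802/√(115/2) = 0.3695.

d ≈ 0.369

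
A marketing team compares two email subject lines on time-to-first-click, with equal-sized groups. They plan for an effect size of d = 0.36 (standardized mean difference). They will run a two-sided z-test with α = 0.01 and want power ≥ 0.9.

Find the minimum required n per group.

Set Φ(δ − 2.576) = 0.9; then δ − 2.576 = Φ⁻¹(0.9) = 1.282, giving δ = 3.857.
(For δ > 0 the lower-tail rejection region contributes negligibly to power, so the one-term inversion is standard.)
δ = d·√(n/2) ⇒ n = 2(δ/d)² = 2 × (3.857 / 0.36)² = 229.62.
Rounding up, n = 230 per group.

n = 230 per group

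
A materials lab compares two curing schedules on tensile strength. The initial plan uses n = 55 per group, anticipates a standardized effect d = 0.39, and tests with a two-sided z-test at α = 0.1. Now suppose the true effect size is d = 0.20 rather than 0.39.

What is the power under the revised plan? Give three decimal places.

Power ≈ 0.279

With d = 0.20: δ = d·√(n/2) = 0.20 × √(55/2) = 1.0488. Critical value z_{0.05} = 1.645.
Revised power = Φ(δ − 1.645) + Φ(−δ − 1.645) = Φ(-0.596) + Φ(-2.694) = 0.2756 + 0.0035 = 0.2791.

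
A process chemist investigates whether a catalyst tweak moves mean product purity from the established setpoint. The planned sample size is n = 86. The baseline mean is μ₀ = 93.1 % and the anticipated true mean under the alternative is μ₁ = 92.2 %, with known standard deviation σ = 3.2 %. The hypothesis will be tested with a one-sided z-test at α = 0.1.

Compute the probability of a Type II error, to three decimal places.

β ≈ 0.092

Standardized effect: d = |μ₁ − μ₀| / σ = |92.2 − 93.1| / 3.2 = 0.2812
Noncentrality parameter: δ = d·√n = 0.2812 × √86 = 2.6082
One-sided α = 0.1 → critical value z_{0.1} = 1.282.
Power = P(Z > 1.282 − δ) = Φ(1.327) = 0.9077.
Type II error: β = 1 − power = 1 − 0.9077 = 0.0923.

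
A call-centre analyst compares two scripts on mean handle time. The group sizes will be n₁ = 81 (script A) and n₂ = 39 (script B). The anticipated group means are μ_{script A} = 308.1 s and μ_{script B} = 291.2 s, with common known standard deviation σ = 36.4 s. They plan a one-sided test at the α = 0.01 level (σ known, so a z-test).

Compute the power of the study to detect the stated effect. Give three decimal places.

Power ≈ 0.522

Standardized effect: d = |μ_{script A} − μ_{script B}| / σ = |308.1 − 291.2| / 36.4 = 0.4643
Noncentrality parameter: δ = d / √(1/n₁ + 1/n₂) = 0.4643 / √(1/81 + 1/39) = 2.3822
Critical value for a one-sided test at α = 0.01: z_α = 2.326.
Power = Φ(δ − 2.326) = Φ(0.056) = 0.5223.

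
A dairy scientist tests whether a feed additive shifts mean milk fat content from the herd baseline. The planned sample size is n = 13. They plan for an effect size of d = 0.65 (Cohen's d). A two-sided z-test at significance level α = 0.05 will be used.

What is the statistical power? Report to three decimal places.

Noncentrality parameter: δ = d·√n = 0.65 × √13 = 2.3436
Critical value for a two-sided test at α = 0.05: z_{α/2} = 1.960.
Power = Φ(δ − 1.960) + Φ(−δ − 1.960) = Φ(0.384) + Φ(-4.304) = 0.6494 + 0.0000 = 0.6494.

Power ≈ 0.649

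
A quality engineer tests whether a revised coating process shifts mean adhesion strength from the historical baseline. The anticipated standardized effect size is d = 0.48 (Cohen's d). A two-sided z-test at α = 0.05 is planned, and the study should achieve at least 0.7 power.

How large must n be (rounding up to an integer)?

Set Φ(δ − 1.960) = 0.7; then δ − 1.960 = Φ⁻¹(0.7) = 0.524, giving δ = 2.484.
(Ignoring the negligible lower-tail rejection probability gives the usual closed-form inversion.)
δ = d·√n ⇒ n = (δ/d)² = (2.484 / 0.48)² = 26.79.
Round up to the next whole unit.

n = 27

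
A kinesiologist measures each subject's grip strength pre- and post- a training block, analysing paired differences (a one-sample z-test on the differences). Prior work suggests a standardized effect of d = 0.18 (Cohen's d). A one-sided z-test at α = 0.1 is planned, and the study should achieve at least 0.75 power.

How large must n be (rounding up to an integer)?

For power 0.75 need Φ(δ − z_{0.1}) = 0.75, so δ = z_{0.1} + z_{0.25} = 1.282 + 0.674 = 1.956.
δ = d·√n ⇒ n = (δ/d)² = (1.956 / 0.18)² = 118.09.
Rounding up, n = 119.

n = 119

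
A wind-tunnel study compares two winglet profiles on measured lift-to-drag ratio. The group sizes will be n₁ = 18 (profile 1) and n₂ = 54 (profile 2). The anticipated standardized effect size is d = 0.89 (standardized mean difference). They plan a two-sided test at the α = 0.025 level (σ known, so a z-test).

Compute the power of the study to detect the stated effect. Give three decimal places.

Power ≈ 0.848

Noncentrality parameter: λ = d / √(1/n₁ + 1/n₂) = 0.89 / √(1/18 + 1/54) = 3.2701
Two-sided α = 0.025 → critical value z_{0.0125} = 2.241.
Power = Φ(λ − 2.241) + Φ(−λ − 2.241) = Φ(1.029) + Φ(-5.511) = 0.8482 + 0.0000 = 0.8482.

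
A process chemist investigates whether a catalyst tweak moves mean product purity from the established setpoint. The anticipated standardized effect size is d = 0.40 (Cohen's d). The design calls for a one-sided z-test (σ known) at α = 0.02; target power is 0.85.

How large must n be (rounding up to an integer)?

Set Φ(δ − 2.054) = 0.85; then δ − 2.054 = Φ⁻¹(0.85) = 1.036, giving δ = 3.090.
δ = d·√n ⇒ n = (δ/d)² = (3.090 / 0.40)² = 59.68.
Rounding up, n = 60.

n = 60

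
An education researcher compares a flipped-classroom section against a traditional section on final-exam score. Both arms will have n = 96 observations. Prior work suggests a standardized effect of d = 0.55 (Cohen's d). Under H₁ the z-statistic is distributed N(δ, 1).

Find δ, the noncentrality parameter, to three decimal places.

δ ≈ 3.811

The noncentrality parameter scales effect size by the design's sample-size factor: δ = d·√(n/2) = 0.55 × √(96/2) = 3.8105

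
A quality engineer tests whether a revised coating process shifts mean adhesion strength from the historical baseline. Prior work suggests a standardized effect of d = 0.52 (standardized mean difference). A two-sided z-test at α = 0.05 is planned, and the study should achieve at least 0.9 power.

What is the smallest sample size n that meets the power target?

Set Φ(δ − 1.960) = 0.9; then δ − 1.960 = Φ⁻¹(0.9) = 1.282, giving δ = 3.242.
(The Φ(−δ − z_{α/2}) term is vanishingly small for δ > 0 and is dropped in the standard sample-size formula.)
δ = d·√n ⇒ n = (δ/d)² = (3.242 / 0.52)² = 38.86.
Round up to the next whole unit.

n = 39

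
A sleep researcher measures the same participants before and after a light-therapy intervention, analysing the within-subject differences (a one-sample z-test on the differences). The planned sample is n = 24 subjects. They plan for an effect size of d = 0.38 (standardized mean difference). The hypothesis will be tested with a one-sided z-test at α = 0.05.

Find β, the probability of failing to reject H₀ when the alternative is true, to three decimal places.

β ≈ 0.414

Noncentrality parameter: δ = d·√n = 0.38 × √24 = 1.8616
Critical value for a one-sided test at α = 0.05: z_α = 1.645.
Power = Φ(δ − 1.645) = Φ(0.217) = 0.5858.
Type II error: β = 1 − power = 1 − 0.5858 = 0.4142.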